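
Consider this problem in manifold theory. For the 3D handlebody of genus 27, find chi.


A genus-g handlebody deformation retracts to a wedge of g circles.
chi(vee_g S^1) = 1 - g.
chi(H_27) = 1 - 27 = -26

-26


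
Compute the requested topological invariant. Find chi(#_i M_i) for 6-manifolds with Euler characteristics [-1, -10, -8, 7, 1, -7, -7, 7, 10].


For n-manifolds: chi(A#B) = chi(A) + chi(B) - chi(S^6).
chi(S^6) = 1 + (-1)^6 = 2.
chi(#) = (sum chi_i) - (9-1)*chi(S^6) = -8 - 8*2 = -24

-24


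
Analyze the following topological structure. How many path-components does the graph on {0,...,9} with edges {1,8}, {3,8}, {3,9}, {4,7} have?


Run DFS/union-find over 10 vertices.
V = 10, E = 4.
Number of components = 6

6


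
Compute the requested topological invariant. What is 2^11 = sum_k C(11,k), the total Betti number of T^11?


b_k(T^11) = C(11,k), so the sum over k is sum_k C(11,k) = 2^11.
Total = 2^11 = 2048

2048


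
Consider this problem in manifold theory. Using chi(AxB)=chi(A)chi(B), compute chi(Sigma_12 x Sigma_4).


chi(Sigma_12) = 2 - 2*12 = -22
chi(Sigma_4) = 2 - 2*4 = -6
chi(product) = (-22) * (-6) = 132

132


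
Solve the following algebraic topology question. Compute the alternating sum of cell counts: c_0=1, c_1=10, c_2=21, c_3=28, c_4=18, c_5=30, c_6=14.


chi = sum_k (-1)^k c_k.
= (-1)^0*1 + (-1)^1*10 + (-1)^2*21 + (-1)^3*28 + (-1)^4*18 + (-1)^5*30 + (-1)^6*14
= (1) + (-10) + (21) + (-28) + (18) + (-30) + (14)
= -14

-14


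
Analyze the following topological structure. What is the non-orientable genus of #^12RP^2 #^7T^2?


Since a >= 1, the sum is non-orientable; each T^2 can be replaced by RP^2 # RP^2 (since T^2#RP^2 = 3RP^2).
Total crosscaps k = 12 + 2*7 = 26.
Check via chi: chi = 12*1 + 7*0 - (12+7-1)*2 = -24 = 2 - k = -24. Consistent.

26


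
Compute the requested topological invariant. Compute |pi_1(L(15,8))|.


pi_1(L(p,q)) = Z/pZ for any q coprime to p.
|pi_1(L(15,8))| = 15

15


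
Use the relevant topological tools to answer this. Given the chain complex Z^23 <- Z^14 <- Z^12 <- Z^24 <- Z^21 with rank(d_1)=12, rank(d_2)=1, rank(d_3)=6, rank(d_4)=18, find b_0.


rank H_k = rank(ker d_k) - rank(im d_{k+1}).
rank(ker d_0) = rank(C_0) - rank(d_0) = 23 - 0 = 23.
rank(im d_{0+1}) = 12.
rank H_0 = 23 - 12 = 11

11


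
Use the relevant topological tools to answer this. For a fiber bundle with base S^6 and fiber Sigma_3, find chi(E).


chi(S^6) = 2 (n even), chi(Sigma_3) = 2 - 2*3 = -4.
chi(E) = 2 * (-4) = -8

-8


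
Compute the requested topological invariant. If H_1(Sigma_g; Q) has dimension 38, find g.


For a closed orientable surface: b_1 = 2g.
38 = 2g
g = 38 / 2 = 19

19


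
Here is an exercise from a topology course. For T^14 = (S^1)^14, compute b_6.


By the Kunneth formula, b_k(T^n) = C(n,k).
b_6(T^14) = C(14,6).
C(14,6) = 14!/(6!*8!) = 3003

3003


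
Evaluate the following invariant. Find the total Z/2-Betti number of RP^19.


H^k(RP^19; Z/2) = Z/2 for each 0 <= k <= 19.
Total dimension = 19 + 1 = 20

20


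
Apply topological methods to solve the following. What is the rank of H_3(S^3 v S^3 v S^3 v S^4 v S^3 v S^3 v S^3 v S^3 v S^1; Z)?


For a wedge of spheres, H_k (k>0) is free on one generator per sphere of dimension k.
Spheres of dimension 3: count = 7.
b_3 = 7

7


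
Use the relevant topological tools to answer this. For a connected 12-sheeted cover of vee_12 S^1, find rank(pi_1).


Nielsen-Schreier: an index-n subgroup of F_r is free of rank 1 + n(r-1).
Equivalently: chi(cover) = n*chi(base); chi(vee_r S^1) = 1 - 12 = -11.
chi(E) = 12*(-11) = -132; rank = 1 - chi(E) = 1 - (-132) = 133.
rank = 1 + 12*(12-1) = 1 + 132 = 133

133


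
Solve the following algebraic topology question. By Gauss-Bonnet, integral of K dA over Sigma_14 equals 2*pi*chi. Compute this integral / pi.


Gauss-Bonnet: integral K dA = 2*pi*chi(M).
chi(Sigma_14) = 2 - 2*14 = -26.
(integral K dA)/pi = 2*chi = 2*(-26) = -52

-52


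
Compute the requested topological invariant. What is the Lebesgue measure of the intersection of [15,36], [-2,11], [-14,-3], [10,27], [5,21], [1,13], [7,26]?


Intersection = [max(a_i), min(b_i)] = [15, -3].
Since 15 > -3, the intersection is empty.
Length = 0

0


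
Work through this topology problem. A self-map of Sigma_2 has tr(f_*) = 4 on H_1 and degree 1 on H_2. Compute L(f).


L(f) = tr(f_0*) - tr(f_1*) + tr(f_2*).
= 1 - (4) + (1)
= -2

-2


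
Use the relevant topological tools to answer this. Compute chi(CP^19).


CP^19 has one cell in each even dimension 0, 2, ..., 2*19 (19+1 cells total).
All cells are even-dimensional, so chi = number of cells.
chi = 19 + 1 = 20

20


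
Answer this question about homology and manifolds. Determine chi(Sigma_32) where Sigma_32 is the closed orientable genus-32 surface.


For a closed orientable surface of genus g: chi = 2 - 2g.
Here g = 32.
chi = 2 - 2*32 = 2 - 64 = -62

-62


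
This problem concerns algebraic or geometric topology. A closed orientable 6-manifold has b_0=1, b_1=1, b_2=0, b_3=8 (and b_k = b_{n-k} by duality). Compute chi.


By Poincare duality b_k = b_{6-k}, so full Betti numbers: b_0=1, b_1=1, b_2=0, b_3=8, b_4=0, b_5=1, b_6=1.
chi = sum (-1)^k b_k = -8

-8


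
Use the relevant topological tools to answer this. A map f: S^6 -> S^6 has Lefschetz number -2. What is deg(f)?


L(f) = 1 + (-1)^6 deg(f) on S^6.
-2 = 1 + (-1)^6 * deg(f)
(-1)^6 * deg(f) = -3
deg(f) = -3

-3


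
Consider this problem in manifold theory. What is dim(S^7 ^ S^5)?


S^m ^ S^n = S^{m+n}.
k = 7 + 5 = 12

12


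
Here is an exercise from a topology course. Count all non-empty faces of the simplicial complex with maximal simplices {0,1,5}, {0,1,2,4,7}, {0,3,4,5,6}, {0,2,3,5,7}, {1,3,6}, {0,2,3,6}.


Each maximal simplex on m vertices has 2^m - 1 nonempty faces.
Take the union (dedupe shared faces).
Total distinct faces = 86

86


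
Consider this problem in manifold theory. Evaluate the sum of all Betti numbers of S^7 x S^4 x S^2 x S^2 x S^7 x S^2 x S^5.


Total Betti number is multiplicative under products.
Each S^d (d>=1) has total Betti number 2.
There are 7 sphere factors.
Total = 2^7 = 128

128


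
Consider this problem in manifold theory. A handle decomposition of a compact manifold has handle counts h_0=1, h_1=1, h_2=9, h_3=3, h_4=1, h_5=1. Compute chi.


Handles of index k contribute (-1)^k to chi (same as CW cells).
chi = (1) + (-1) + (9) + (-3) + (1) + (-1) = 6

6


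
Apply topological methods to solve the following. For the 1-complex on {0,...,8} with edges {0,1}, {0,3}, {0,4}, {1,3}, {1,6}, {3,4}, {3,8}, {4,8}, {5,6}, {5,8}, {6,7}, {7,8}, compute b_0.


Run DFS/union-find over 9 vertices.
V = 9, E = 12.
Number of components = 2

2


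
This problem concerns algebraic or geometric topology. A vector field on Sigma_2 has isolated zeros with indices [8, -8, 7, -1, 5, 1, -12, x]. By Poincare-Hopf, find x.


Poincare-Hopf: sum of indices = chi(M).
chi(Sigma_2) = 2 - 2*2 = -2.
Sum of known indices = 0.
x = chi - (sum known) = -2 - (0) = -2

-2


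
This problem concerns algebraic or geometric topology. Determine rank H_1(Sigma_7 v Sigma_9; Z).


For a wedge: H_1(A v B) = H_1(A) + H_1(B).
b_1(Sigma_7) = 14, b_1(Sigma_9) = 18.
b_1 = 14 + 18 = 32

32


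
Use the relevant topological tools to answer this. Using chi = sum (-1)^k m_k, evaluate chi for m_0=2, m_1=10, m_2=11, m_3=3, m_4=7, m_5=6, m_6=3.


Morse theory: chi(M) = sum_k (-1)^k m_k where m_k = #(index-k critical points).
= (2) + (-10) + (11) + (-3) + (7) + (-6) + (3) = 4

4


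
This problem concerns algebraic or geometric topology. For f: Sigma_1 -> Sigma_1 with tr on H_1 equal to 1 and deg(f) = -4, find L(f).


L(f) = tr(f_0*) - tr(f_1*) + tr(f_2*).
= 1 - (1) + (-4)
= -4

-4


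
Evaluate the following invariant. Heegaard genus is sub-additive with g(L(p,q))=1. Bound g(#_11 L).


Heegaard genus satisfies g(A#B) <= g(A) + g(B).
Each lens space has g = 1.
Upper bound: 11 * 1 = 11

11


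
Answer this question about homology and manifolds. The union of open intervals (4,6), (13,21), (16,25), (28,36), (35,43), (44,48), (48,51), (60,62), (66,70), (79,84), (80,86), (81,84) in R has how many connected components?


Sort and merge overlapping open intervals.
Merged: (4,6), (13,25), (28,43), (44,48), (48,51), (60,62), (66,70), (79,86).
Number of components = 8

8


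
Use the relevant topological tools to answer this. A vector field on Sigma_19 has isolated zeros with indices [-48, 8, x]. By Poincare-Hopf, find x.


Poincare-Hopf: sum of indices = chi(M).
chi(Sigma_19) = 2 - 2*19 = -36.
Sum of known indices = -40.
x = chi - (sum known) = -36 - (-40) = 4

4


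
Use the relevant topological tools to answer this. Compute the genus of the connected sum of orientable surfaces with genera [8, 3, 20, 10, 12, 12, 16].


Genus is additive under connected sum of orientable surfaces.
g = 8 + 3 + 20 + 10 + 12 + 12 + 16 = 81

81


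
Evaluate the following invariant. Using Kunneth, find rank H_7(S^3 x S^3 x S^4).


Each S^d has Poincare polynomial 1 + t^d.
The product S^3 x S^3 x S^4 has Poincare polynomial prod(1+t^d_i).
Expanding: b_0=1, b_3=2, b_4=1, b_6=1, b_7=2, b_10=1.
b_7 = 2

2


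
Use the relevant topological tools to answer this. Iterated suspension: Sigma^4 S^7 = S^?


Each suspension raises dimension by 1: Sigma S^n = S^{n+1}.
Sigma^4 S^7 = S^{7+4} = S^11

11


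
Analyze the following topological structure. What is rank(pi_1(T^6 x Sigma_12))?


pi_1(A x B) = pi_1(A) x pi_1(B); rank of abelianization = b_1.
b_1(T^6) = 6, b_1(Sigma_12) = 2*12 = 24.
b_1(product) = 6 + 24 = 30

30


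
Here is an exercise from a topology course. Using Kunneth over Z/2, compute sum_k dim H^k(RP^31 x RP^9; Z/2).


dim H^*(RP^n; Z/2) = n+1 (one Z/2 in each degree 0..n).
Total Betti number is multiplicative.
Total = (31+1) * (9+1) = 32 * 10 = 320

320


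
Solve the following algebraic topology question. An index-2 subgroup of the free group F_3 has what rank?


Nielsen-Schreier: an index-n subgroup of F_r is free of rank 1 + n(r-1).
Equivalently: chi(cover) = n*chi(base); chi(vee_r S^1) = 1 - 3 = -2.
chi(E) = 2*(-2) = -4; rank = 1 - chi(E) = 1 - (-4) = 5.
rank = 1 + 2*(3-1) = 1 + 4 = 5

5


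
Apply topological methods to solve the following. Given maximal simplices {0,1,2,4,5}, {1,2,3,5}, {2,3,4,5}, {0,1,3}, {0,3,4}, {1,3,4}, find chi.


Enumerate all faces; f-vector: f_0=6, f_1=15, f_2=18, f_3=7, f_4=1.
chi = sum (-1)^k f_k = 3

3


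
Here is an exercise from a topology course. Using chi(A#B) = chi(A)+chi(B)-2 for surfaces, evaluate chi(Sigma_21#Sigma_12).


chi(Sigma_21) = 2 - 2*21 = -40
chi(Sigma_12) = 2 - 2*12 = -22
For surfaces: chi(A#B) = chi(A) + chi(B) - 2.
chi = -40 + -22 - 2 = -64

-64


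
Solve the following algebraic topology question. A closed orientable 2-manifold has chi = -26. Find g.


chi = 2 - 2g for closed orientable surfaces.
-26 = 2 - 2g
2g = 2 - (-26) = 28
g = 14

14


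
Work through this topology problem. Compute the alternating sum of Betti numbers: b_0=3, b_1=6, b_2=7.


chi = sum_k (-1)^k b_k.
= (3) + (-6) + (7)
= 4

4


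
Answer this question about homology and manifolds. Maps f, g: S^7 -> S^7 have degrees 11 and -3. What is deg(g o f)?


Degree is multiplicative under composition: deg(g o f) = deg(g) * deg(f).
= -3 * 11 = -33

-33


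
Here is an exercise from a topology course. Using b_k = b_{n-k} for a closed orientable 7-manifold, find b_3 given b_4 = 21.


Poincare duality for closed orientable n-manifolds: b_k = b_{n-k}.
Here n = 7, so b_3 = b_4 = 21

21


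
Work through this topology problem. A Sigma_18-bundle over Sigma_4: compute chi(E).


For a fiber bundle F -> E -> B (with CW structure): chi(E) = chi(B) * chi(F).
chi(Sigma_4) = -6, chi(Sigma_18) = -34.
chi(E) = (-6) * (-34) = 204

204


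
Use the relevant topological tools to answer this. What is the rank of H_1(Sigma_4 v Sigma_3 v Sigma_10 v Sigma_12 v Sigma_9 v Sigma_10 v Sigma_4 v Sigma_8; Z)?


For a wedge X v Y: reduced H_k(X v Y) = H_k(X) + H_k(Y).
Each Sigma_g contributes b_1 = 2g.
b_1 = 8 + 6 + 20 + 24 + 18 + 20 + 8 + 16 = 120

120


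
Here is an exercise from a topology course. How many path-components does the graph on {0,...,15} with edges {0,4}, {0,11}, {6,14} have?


Run DFS/union-find over 16 vertices.
V = 16, E = 3.
Number of components = 13

13


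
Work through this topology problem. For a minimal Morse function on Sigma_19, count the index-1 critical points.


A perfect Morse function has m_k = b_k.
For Sigma_19: b_0=1, b_1=2g=38, b_2=1.
Saddles m_1 = 2g = 38

38


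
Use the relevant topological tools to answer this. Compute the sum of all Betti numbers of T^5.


b_k(T^5) = C(5,k), so the sum over k is sum_k C(5,k) = 2^5.
Total = 2^5 = 32

32


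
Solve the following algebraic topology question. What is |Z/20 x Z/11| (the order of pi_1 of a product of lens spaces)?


pi_1(X x Y) = pi_1(X) x pi_1(Y).
pi_1(L(20,1)) = Z/20, pi_1(L(11,1)) = Z/11.
|Z/20 x Z/11| = 20 * 11 = 220

220


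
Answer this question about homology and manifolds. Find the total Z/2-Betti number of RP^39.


H^k(RP^39; Z/2) = Z/2 for each 0 <= k <= 39.
Total dimension = 39 + 1 = 40

40


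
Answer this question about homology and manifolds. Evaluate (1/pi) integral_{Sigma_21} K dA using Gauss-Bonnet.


Gauss-Bonnet: integral K dA = 2*pi*chi(M).
chi(Sigma_21) = 2 - 2*21 = -40.
(integral K dA)/pi = 2*chi = 2*(-40) = -80

-80


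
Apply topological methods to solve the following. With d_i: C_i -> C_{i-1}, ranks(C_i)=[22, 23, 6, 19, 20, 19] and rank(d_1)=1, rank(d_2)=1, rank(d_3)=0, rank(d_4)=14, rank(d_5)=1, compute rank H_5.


rank H_k = rank(ker d_k) - rank(im d_{k+1}).
rank(ker d_5) = rank(C_5) - rank(d_5) = 19 - 1 = 18.
rank(im d_{5+1}) = 0.
rank H_5 = 18 - 0 = 18

18


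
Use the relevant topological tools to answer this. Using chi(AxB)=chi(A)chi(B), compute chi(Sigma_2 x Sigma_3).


chi(Sigma_2) = 2 - 2*2 = -2
chi(Sigma_3) = 2 - 2*3 = -4
chi(product) = (-2) * (-4) = 8

8


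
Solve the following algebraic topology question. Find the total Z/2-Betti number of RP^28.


H^k(RP^28; Z/2) = Z/2 for each 0 <= k <= 28.
Total dimension = 28 + 1 = 29

29


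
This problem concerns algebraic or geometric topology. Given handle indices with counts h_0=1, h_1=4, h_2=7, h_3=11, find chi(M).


Handles of index k contribute (-1)^k to chi (same as CW cells).
chi = (1) + (-4) + (7) + (-11) = -7

-7


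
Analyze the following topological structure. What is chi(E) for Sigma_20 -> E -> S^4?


chi(S^4) = 2 (n even), chi(Sigma_20) = 2 - 2*20 = -38.
chi(E) = 2 * (-38) = -76

-76


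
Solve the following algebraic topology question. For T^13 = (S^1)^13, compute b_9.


By the Kunneth formula, b_k(T^n) = C(n,k).
b_9(T^13) = C(13,9).
C(13,9) = 13!/(9!*4!) = 715

715


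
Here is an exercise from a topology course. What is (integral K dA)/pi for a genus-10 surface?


Gauss-Bonnet: integral K dA = 2*pi*chi(M).
chi(Sigma_10) = 2 - 2*10 = -18.
(integral K dA)/pi = 2*chi = 2*(-18) = -36

-36


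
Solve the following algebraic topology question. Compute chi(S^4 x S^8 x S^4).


chi is multiplicative: chi(X x Y) = chi(X) chi(Y).
Each even-dim sphere has chi = 2. There are 3 factors.
chi = 2^3 = 8

8


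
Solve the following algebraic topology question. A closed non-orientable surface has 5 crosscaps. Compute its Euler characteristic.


For a non-orientable closed surface with k crosscaps: chi = 2 - k.
Here k = 5.
chi = 2 - 5 = -3

-3


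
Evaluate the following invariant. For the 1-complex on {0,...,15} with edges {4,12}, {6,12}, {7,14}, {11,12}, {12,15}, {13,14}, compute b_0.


Run DFS/union-find over 16 vertices.
V = 16, E = 6.
Number of components = 10

10


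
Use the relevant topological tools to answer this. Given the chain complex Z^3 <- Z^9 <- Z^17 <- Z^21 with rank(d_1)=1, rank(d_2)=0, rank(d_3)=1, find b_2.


rank H_k = rank(ker d_k) - rank(im d_{k+1}).
rank(ker d_2) = rank(C_2) - rank(d_2) = 17 - 0 = 17.
rank(im d_{2+1}) = 1.
rank H_2 = 17 - 1 = 16

16


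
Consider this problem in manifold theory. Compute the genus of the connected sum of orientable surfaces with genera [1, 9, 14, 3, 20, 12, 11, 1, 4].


Genus is additive under connected sum of orientable surfaces.
g = 1 + 9 + 14 + 3 + 20 + 12 + 11 + 1 + 4 = 75

75


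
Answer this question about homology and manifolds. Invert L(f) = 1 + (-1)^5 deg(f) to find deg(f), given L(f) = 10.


L(f) = 1 + (-1)^5 deg(f) on S^5.
10 = 1 + (-1)^5 * deg(f)
(-1)^5 * deg(f) = 9
deg(f) = -9

-9


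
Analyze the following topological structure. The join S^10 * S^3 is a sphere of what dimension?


Join of spheres: S^m * S^n = S^{m+n+1}.
dim = 10 + 3 + 1 = 14

14


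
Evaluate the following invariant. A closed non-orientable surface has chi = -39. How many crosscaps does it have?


chi = 2 - k for closed non-orientable surfaces with k crosscaps.
-39 = 2 - k
k = 2 - (-39) = 41

41


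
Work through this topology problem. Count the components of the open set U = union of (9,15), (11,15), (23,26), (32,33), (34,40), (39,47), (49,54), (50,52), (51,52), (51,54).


Sort and merge overlapping open intervals.
Merged: (9,15), (23,26), (32,33), (34,47), (49,54).
Number of components = 5

5


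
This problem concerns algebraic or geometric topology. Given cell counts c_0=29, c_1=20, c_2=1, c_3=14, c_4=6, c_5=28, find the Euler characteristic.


chi = sum_k (-1)^k c_k.
= (-1)^0*29 + (-1)^1*20 + (-1)^2*1 + (-1)^3*14 + (-1)^4*6 + (-1)^5*28
= (29) + (-20) + (1) + (-14) + (6) + (-28)
= -26

-26


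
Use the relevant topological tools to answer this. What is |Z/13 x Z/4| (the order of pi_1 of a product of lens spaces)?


pi_1(X x Y) = pi_1(X) x pi_1(Y).
pi_1(L(13,1)) = Z/13, pi_1(L(4,1)) = Z/4.
|Z/13 x Z/4| = 13 * 4 = 52

52


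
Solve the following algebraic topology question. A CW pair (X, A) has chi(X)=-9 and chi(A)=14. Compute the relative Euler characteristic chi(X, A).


Relative Euler characteristic: chi(X, A) = chi(X) - chi(A).
= -9 - (14) = -23

-23


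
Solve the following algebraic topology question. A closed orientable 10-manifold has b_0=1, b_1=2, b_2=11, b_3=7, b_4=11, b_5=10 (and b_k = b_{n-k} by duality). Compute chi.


By Poincare duality b_k = b_{10-k}, so full Betti numbers: b_0=1, b_1=2, b_2=11, b_3=7, b_4=11, b_5=10, b_6=11, b_7=7, b_8=11, b_9=2, b_10=1.
chi = sum (-1)^k b_k = 18

18


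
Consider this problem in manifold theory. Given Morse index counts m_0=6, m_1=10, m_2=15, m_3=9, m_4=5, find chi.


Morse theory: chi(M) = sum_k (-1)^k m_k where m_k = #(index-k critical points).
= (6) + (-10) + (15) + (-9) + (5) = 7

7


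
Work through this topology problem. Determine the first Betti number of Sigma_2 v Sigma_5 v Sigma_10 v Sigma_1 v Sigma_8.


For a wedge X v Y: reduced H_k(X v Y) = H_k(X) + H_k(Y).
Each Sigma_g contributes b_1 = 2g.
b_1 = 4 + 10 + 20 + 2 + 16 = 52

52


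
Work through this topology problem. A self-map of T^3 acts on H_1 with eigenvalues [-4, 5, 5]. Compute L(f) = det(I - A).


For a torus self-map: L(f) = det(I - A) where A acts on H_1.
L(f) = (1--4) * (1-5) * (1-5) = 5 * -4 * -4 = 80

80


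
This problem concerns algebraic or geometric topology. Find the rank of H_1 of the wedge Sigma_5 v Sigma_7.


For a wedge: H_1(A v B) = H_1(A) + H_1(B).
b_1(Sigma_5) = 10, b_1(Sigma_7) = 14.
b_1 = 10 + 14 = 24

24


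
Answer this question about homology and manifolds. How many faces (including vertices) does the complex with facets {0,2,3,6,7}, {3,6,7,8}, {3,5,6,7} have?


Each maximal simplex on m vertices has 2^m - 1 nonempty faces.
Take the union (dedupe shared faces).
Total distinct faces = 47

47


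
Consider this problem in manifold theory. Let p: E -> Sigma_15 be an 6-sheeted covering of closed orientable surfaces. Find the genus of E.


For an n-sheeted cover: chi(E) = n * chi(B).
chi(Sigma_15) = 2 - 2*15 = -28.
chi(E) = 6 * (-28) = -168.
genus(E) = (2 - chi(E))/2 = (2 - (-168))/2 = 170/2 = 85

85


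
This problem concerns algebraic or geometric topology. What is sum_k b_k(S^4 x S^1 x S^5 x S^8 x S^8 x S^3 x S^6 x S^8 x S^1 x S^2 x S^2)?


Total Betti number is multiplicative under products.
Each S^d (d>=1) has total Betti number 2.
There are 11 sphere factors.
Total = 2^11 = 2048

2048


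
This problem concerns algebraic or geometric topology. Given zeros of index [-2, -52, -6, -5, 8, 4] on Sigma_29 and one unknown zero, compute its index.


Poincare-Hopf: sum of indices = chi(M).
chi(Sigma_29) = 2 - 2*29 = -56.
Sum of known indices = -53.
x = chi - (sum known) = -56 - (-53) = -3

-3


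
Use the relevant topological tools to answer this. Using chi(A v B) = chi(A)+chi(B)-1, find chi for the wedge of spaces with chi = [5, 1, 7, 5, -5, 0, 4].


chi(A v B) = chi(A) + chi(B) - 1 (one point identified).
For 7 spaces: chi = (sum chi_i) - (7 - 1).
sum = 17; chi = 17 - 6 = 11

11


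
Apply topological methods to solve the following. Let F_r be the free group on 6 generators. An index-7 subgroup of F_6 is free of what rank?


Nielsen-Schreier: an index-n subgroup of F_r is free of rank 1 + n(r-1).
Equivalently: chi(cover) = n*chi(base); chi(vee_r S^1) = 1 - 6 = -5.
chi(E) = 7*(-5) = -35; rank = 1 - chi(E) = 1 - (-35) = 36.
rank = 1 + 7*(6-1) = 1 + 35 = 36

36


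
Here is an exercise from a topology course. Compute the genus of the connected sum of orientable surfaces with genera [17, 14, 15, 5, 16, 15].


Genus is additive under connected sum of orientable surfaces.
g = 17 + 14 + 15 + 5 + 16 + 15 = 82

82


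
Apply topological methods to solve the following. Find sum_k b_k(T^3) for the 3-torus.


b_k(T^3) = C(3,k), so the sum over k is sum_k C(3,k) = 2^3.
Total = 2^3 = 8

8


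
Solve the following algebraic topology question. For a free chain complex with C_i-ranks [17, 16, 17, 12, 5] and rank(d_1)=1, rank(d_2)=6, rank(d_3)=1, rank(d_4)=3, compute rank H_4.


rank H_k = rank(ker d_k) - rank(im d_{k+1}).
rank(ker d_4) = rank(C_4) - rank(d_4) = 5 - 3 = 2.
rank(im d_{4+1}) = 0.
rank H_4 = 2 - 0 = 2

2


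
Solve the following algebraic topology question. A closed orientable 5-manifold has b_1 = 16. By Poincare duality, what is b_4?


Poincare duality for closed orientable n-manifolds: b_k = b_{n-k}.
Here n = 5, so b_4 = b_1 = 16

16


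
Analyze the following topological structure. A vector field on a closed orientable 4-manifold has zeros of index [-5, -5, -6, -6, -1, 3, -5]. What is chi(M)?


Poincare-Hopf: chi(M) = sum of indices of zeros.
chi = (-5) + (-5) + (-6) + (-6) + (-1) + (3) + (-5) = -25

-25


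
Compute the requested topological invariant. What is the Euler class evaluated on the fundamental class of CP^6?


For any closed oriented manifold, <e(TM),[M]> = chi(M).
chi(CP^6) = 6+1 = 7

7


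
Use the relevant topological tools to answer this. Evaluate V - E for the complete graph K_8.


K_8: V = 8, E = C(8,2) = 28.
chi = V - E = 8 - 28 = -20

-20


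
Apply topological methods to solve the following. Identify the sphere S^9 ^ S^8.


S^m ^ S^n = S^{m+n}.
k = 9 + 8 = 17

17


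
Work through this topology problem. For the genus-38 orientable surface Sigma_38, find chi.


For a closed orientable surface of genus g: chi = 2 - 2g.
Here g = 38.
chi = 2 - 2*38 = 2 - 76 = -74

-74


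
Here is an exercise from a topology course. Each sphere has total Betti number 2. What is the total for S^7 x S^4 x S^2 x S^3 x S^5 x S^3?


Total Betti number is multiplicative under products.
Each S^d (d>=1) has total Betti number 2.
There are 6 sphere factors.
Total = 2^6 = 64

64


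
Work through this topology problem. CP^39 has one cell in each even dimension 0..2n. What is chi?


CP^39 has one cell in each even dimension 0, 2, ..., 2*39 (39+1 cells total).
All cells are even-dimensional, so chi = number of cells.
chi = 39 + 1 = 40

40


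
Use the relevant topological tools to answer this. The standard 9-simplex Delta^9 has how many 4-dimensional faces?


Delta^9 has 9+1 vertices. A 4-face is a choice of 4+1 vertices.
f_4 = C(9+1, 4+1) = C(10,5) = 252

252


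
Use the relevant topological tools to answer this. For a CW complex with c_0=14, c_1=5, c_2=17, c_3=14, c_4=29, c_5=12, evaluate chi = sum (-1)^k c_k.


chi = sum_k (-1)^k c_k.
= (-1)^0*14 + (-1)^1*5 + (-1)^2*17 + (-1)^3*14 + (-1)^4*29 + (-1)^5*12
= (14) + (-5) + (17) + (-14) + (29) + (-12)
= 29

29


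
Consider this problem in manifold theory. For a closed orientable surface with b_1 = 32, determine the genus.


For a closed orientable surface: b_1 = 2g.
32 = 2g
g = 32 / 2 = 16

16


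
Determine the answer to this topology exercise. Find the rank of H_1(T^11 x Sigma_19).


pi_1(A x B) = pi_1(A) x pi_1(B); rank of abelianization = b_1.
b_1(T^11) = 11, b_1(Sigma_19) = 2*19 = 38.
b_1(product) = 11 + 38 = 49

49


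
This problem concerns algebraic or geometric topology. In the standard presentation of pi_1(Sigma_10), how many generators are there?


Standard presentation: pi_1(Sigma_g) = <a_1,b_1,...,a_g,b_g | [a_1,b_1]...[a_g,b_g] = 1>.
Number of generators = 2g = 2*10 = 20

20


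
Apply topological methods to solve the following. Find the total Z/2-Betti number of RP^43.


H^k(RP^43; Z/2) = Z/2 for each 0 <= k <= 43.
Total dimension = 43 + 1 = 44

44


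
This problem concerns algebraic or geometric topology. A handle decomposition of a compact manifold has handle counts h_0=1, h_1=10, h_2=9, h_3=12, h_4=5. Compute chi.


Handles of index k contribute (-1)^k to chi (same as CW cells).
chi = (1) + (-10) + (9) + (-12) + (5) = -7

-7


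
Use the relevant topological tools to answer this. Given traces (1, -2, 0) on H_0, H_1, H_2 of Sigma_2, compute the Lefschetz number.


L(f) = tr(f_0*) - tr(f_1*) + tr(f_2*).
= 1 - (-2) + (0)
= 3

3


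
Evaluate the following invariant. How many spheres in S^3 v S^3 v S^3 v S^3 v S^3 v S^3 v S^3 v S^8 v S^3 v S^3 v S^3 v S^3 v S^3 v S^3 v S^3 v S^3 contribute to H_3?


For a wedge of spheres, H_k (k>0) is free on one generator per sphere of dimension k.
Spheres of dimension 3: count = 15.
b_3 = 15

15


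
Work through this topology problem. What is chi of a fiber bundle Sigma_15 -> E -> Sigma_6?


For a fiber bundle F -> E -> B (with CW structure): chi(E) = chi(B) * chi(F).
chi(Sigma_6) = -10, chi(Sigma_15) = -28.
chi(E) = (-10) * (-28) = 280

280


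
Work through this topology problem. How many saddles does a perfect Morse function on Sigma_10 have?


A perfect Morse function has m_k = b_k.
For Sigma_10: b_0=1, b_1=2g=20, b_2=1.
Saddles m_1 = 2g = 20

20


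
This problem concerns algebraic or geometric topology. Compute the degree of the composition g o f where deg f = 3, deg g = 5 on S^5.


Degree is multiplicative under composition: deg(g o f) = deg(g) * deg(f).
= 5 * 3 = 15

15


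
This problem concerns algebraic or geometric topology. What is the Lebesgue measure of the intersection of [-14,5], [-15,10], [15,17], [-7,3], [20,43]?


Intersection = [max(a_i), min(b_i)] = [20, 3].
Since 20 > 3, the intersection is empty.
Length = 0

0


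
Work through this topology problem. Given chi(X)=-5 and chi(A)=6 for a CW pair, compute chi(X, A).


Relative Euler characteristic: chi(X, A) = chi(X) - chi(A).
= -5 - (6) = -11

-11


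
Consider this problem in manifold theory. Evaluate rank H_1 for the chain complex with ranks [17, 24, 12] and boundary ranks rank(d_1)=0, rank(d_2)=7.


rank H_k = rank(ker d_k) - rank(im d_{k+1}).
rank(ker d_1) = rank(C_1) - rank(d_1) = 24 - 0 = 24.
rank(im d_{1+1}) = 7.
rank H_1 = 24 - 7 = 17

17


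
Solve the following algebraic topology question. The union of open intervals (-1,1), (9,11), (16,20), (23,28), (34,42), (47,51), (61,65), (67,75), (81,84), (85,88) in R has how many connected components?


Sort and merge overlapping open intervals.
Merged: (-1,1), (9,11), (16,20), (23,28), (34,42), (47,51), (61,65), (67,75), (81,84), (85,88).
Number of components = 10

10


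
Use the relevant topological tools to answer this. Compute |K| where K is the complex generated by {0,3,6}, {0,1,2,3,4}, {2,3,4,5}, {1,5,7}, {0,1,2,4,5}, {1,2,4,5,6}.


Each maximal simplex on m vertices has 2^m - 1 nonempty faces.
Take the union (dedupe shared faces).
Total distinct faces = 74

74


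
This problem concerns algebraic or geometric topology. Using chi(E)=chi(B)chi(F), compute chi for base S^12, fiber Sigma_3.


chi(S^12) = 2 (n even), chi(Sigma_3) = 2 - 2*3 = -4.
chi(E) = 2 * (-4) = -8

-8


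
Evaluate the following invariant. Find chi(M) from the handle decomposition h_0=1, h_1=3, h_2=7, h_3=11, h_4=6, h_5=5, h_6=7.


Handles of index k contribute (-1)^k to chi (same as CW cells).
chi = (1) + (-3) + (7) + (-11) + (6) + (-5) + (7) = 2

2


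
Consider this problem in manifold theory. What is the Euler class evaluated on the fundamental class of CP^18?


For any closed oriented manifold, <e(TM),[M]> = chi(M).
chi(CP^18) = 18+1 = 19

19


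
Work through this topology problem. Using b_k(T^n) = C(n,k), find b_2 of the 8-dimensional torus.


By the Kunneth formula, b_k(T^n) = C(n,k).
b_2(T^8) = C(8,2).
C(8,2) = 8!/(2!*6!) = 28

28


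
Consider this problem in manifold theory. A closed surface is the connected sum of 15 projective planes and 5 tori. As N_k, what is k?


Since a >= 1, the sum is non-orientable; each T^2 can be replaced by RP^2 # RP^2 (since T^2#RP^2 = 3RP^2).
Total crosscaps k = 15 + 2*5 = 25.
Check via chi: chi = 15*1 + 5*0 - (15+5-1)*2 = -23 = 2 - k = -23. Consistent.

25


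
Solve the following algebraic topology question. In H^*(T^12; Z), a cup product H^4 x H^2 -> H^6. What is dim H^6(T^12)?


Cup product: H^p x H^q -> H^{p+q}; here p+q = 4+2 = 6.
rank H^k(T^n) = C(n,k).
C(12,6) = 924

924


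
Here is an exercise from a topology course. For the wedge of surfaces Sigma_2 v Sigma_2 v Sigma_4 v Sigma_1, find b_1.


For a wedge X v Y: reduced H_k(X v Y) = H_k(X) + H_k(Y).
Each Sigma_g contributes b_1 = 2g.
b_1 = 4 + 4 + 8 + 2 = 18

18


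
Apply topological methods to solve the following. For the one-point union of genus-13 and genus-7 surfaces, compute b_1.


For a wedge: H_1(A v B) = H_1(A) + H_1(B).
b_1(Sigma_13) = 26, b_1(Sigma_7) = 14.
b_1 = 26 + 14 = 40

40


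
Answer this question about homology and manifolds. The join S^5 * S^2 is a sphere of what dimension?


Join of spheres: S^m * S^n = S^{m+n+1}.
dim = 5 + 2 + 1 = 8

8


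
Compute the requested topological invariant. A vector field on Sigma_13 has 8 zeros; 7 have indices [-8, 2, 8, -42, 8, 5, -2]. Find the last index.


Poincare-Hopf: sum of indices = chi(M).
chi(Sigma_13) = 2 - 2*13 = -24.
Sum of known indices = -29.
x = chi - (sum known) = -24 - (-29) = 5

5


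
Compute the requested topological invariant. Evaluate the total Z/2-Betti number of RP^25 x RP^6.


dim H^*(RP^n; Z/2) = n+1 (one Z/2 in each degree 0..n).
Total Betti number is multiplicative.
Total = (25+1) * (6+1) = 26 * 7 = 182

182


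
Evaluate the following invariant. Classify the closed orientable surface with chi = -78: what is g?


chi = 2 - 2g for closed orientable surfaces.
-78 = 2 - 2g
2g = 2 - (-78) = 80
g = 40

40


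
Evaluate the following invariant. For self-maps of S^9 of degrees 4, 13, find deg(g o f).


Degree is multiplicative under composition: deg(g o f) = deg(g) * deg(f).
= 13 * 4 = 52

52


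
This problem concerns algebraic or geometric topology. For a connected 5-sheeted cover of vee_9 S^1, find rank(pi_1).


Nielsen-Schreier: an index-n subgroup of F_r is free of rank 1 + n(r-1).
Equivalently: chi(cover) = n*chi(base); chi(vee_r S^1) = 1 - 9 = -8.
chi(E) = 5*(-8) = -40; rank = 1 - chi(E) = 1 - (-40) = 41.
rank = 1 + 5*(9-1) = 1 + 40 = 41

41


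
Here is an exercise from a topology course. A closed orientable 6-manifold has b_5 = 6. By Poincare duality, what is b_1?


Poincare duality for closed orientable n-manifolds: b_k = b_{n-k}.
Here n = 6, so b_1 = b_5 = 6

6


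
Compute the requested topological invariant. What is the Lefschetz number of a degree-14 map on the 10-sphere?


On S^10: L(f) = tr(f_0*) + (-1)^10 tr(f_10*) = 1 + (-1)^10 * deg(f).
L(f) = 1 + (-1)^10 * 14 = 1 + 14 = 15

15


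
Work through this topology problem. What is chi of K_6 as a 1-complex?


K_6: V = 6, E = C(6,2) = 15.
chi = V - E = 6 - 15 = -9

-9


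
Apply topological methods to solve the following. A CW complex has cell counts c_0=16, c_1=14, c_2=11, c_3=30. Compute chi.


chi = sum_k (-1)^k c_k.
= (-1)^0*16 + (-1)^1*14 + (-1)^2*11 + (-1)^3*30
= (16) + (-14) + (11) + (-30)
= -17

-17


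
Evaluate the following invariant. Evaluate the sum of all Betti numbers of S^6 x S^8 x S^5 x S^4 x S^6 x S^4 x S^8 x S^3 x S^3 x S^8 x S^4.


Total Betti number is multiplicative under products.
Each S^d (d>=1) has total Betti number 2.
There are 11 sphere factors.
Total = 2^11 = 2048

2048


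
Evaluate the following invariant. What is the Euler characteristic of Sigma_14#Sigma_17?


chi(Sigma_14) = 2 - 2*14 = -26
chi(Sigma_17) = 2 - 2*17 = -32
For surfaces: chi(A#B) = chi(A) + chi(B) - 2.
chi = -26 + -32 - 2 = -60

-60


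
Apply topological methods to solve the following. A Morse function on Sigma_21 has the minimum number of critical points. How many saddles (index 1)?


A perfect Morse function has m_k = b_k.
For Sigma_21: b_0=1, b_1=2g=42, b_2=1.
Saddles m_1 = 2g = 42

42


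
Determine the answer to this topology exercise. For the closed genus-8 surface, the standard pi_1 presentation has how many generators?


Standard presentation: pi_1(Sigma_g) = <a_1,b_1,...,a_g,b_g | [a_1,b_1]...[a_g,b_g] = 1>.
Number of generators = 2g = 2*8 = 16

16


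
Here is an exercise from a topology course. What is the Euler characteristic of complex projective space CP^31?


CP^31 has one cell in each even dimension 0, 2, ..., 2*31 (31+1 cells total).
All cells are even-dimensional, so chi = number of cells.
chi = 31 + 1 = 32

32


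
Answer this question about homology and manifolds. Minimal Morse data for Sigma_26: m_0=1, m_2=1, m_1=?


A perfect Morse function has m_k = b_k.
For Sigma_26: b_0=1, b_1=2g=52, b_2=1.
Saddles m_1 = 2g = 52

52


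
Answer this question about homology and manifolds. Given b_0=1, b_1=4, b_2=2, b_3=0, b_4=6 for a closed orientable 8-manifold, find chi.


By Poincare duality b_k = b_{8-k}, so full Betti numbers: b_0=1, b_1=4, b_2=2, b_3=0, b_4=6, b_5=0, b_6=2, b_7=4, b_8=1.
chi = sum (-1)^k b_k = 4

4


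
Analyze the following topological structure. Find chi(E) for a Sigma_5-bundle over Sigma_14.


For a fiber bundle F -> E -> B (with CW structure): chi(E) = chi(B) * chi(F).
chi(Sigma_14) = -26, chi(Sigma_5) = -8.
chi(E) = (-26) * (-8) = 208

208


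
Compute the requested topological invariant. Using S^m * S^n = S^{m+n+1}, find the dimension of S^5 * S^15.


Join of spheres: S^m * S^n = S^{m+n+1}.
dim = 5 + 15 + 1 = 21

21


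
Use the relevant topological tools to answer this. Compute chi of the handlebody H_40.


A genus-g handlebody deformation retracts to a wedge of g circles.
chi(vee_g S^1) = 1 - g.
chi(H_40) = 1 - 40 = -39

-39


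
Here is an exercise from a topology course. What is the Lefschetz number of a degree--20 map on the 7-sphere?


On S^7: L(f) = tr(f_0*) + (-1)^7 tr(f_7*) = 1 + (-1)^7 * deg(f).
L(f) = 1 + (-1)^7 * -20 = 1 + 20 = 21

21


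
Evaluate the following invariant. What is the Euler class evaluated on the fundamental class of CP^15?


For any closed oriented manifold, <e(TM),[M]> = chi(M).
chi(CP^15) = 15+1 = 16

16


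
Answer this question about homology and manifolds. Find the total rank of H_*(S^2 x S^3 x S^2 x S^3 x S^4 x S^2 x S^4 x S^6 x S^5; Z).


Total Betti number is multiplicative under products.
Each S^d (d>=1) has total Betti number 2.
There are 9 sphere factors.
Total = 2^9 = 512

512


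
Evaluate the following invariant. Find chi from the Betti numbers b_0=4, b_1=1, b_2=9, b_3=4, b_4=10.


chi = sum_k (-1)^k b_k.
= (4) + (-1) + (9) + (-4) + (10)
= 18

18


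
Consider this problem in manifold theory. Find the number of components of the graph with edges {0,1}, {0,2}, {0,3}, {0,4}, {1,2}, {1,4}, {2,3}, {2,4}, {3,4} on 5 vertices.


Run DFS/union-find over 5 vertices.
V = 5, E = 9.
Number of components = 1

1


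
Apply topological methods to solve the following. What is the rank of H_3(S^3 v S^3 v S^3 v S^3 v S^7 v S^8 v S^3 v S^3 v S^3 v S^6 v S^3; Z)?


For a wedge of spheres, H_k (k>0) is free on one generator per sphere of dimension k.
Spheres of dimension 3: count = 8.
b_3 = 8

8


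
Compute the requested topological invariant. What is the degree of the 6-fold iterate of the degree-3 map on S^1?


deg(f) = 3. Degree is multiplicative: deg(f^6) = (deg f)^6.
deg(f^6) = (3)^6 = 729

729


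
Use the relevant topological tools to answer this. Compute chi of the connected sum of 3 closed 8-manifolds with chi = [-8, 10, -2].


For n-manifolds: chi(A#B) = chi(A) + chi(B) - chi(S^8).
chi(S^8) = 1 + (-1)^8 = 2.
chi(#) = (sum chi_i) - (3-1)*chi(S^8) = 0 - 2*2 = -4

-4


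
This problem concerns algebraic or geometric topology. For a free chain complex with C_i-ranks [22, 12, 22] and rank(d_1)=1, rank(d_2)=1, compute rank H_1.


rank H_k = rank(ker d_k) - rank(im d_{k+1}).
rank(ker d_1) = rank(C_1) - rank(d_1) = 12 - 1 = 11.
rank(im d_{1+1}) = 1.
rank H_1 = 11 - 1 = 10

10


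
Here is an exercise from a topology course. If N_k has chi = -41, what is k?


chi = 2 - k for closed non-orientable surfaces with k crosscaps.
-41 = 2 - k
k = 2 - (-41) = 43

43


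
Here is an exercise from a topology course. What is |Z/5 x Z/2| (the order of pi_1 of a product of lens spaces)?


pi_1(X x Y) = pi_1(X) x pi_1(Y).
pi_1(L(5,1)) = Z/5, pi_1(L(2,1)) = Z/2.
|Z/5 x Z/2| = 5 * 2 = 10

10


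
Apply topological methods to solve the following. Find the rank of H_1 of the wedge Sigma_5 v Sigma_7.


For a wedge: H_1(A v B) = H_1(A) + H_1(B).
b_1(Sigma_5) = 10, b_1(Sigma_7) = 14.
b_1 = 10 + 14 = 24

24


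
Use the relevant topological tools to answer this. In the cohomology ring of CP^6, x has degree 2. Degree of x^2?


|x| = 2 in H^*(CP^n).
|x^2| = 2 * |x| = 2 * 2 = 4

4


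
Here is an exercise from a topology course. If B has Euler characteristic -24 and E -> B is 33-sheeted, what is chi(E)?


For a finite covering: chi(E) = (number of sheets) * chi(B).
chi(E) = 33 * (-24) = -792

-792


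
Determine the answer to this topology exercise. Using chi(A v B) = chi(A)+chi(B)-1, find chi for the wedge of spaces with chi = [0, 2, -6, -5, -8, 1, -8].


chi(A v B) = chi(A) + chi(B) - 1 (one point identified).
For 7 spaces: chi = (sum chi_i) - (7 - 1).
sum = -24; chi = -24 - 6 = -30

-30


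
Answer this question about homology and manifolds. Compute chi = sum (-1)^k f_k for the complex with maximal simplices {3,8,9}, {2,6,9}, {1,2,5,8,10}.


Enumerate all faces; f-vector: f_0=8, f_1=16, f_2=12, f_3=5, f_4=1.
chi = sum (-1)^k f_k = 0

0


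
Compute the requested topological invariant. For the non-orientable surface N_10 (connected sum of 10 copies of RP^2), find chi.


For a non-orientable closed surface with k crosscaps: chi = 2 - k.
Here k = 10.
chi = 2 - 10 = -8

-8


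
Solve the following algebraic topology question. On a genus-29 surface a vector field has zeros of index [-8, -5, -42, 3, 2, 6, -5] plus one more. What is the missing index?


Poincare-Hopf: sum of indices = chi(M).
chi(Sigma_29) = 2 - 2*29 = -56.
Sum of known indices = -49.
x = chi - (sum known) = -56 - (-49) = -7

-7
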